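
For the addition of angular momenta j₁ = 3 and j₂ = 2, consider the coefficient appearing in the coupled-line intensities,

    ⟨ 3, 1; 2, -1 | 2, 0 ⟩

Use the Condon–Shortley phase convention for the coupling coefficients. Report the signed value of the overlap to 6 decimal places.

triangle: 3!×3!×1!/8! = 36/40320
(j±m)!: 4!×2!×1!×3!×2!×2! = 1152
prefactor² = (2J+1)×Δ×N² = 36/7
  k=0: +1/(0!×3!×2!×1!×1!×0!) = 1/12
  k=1: −1/(1!×2!×1!×0!×2!×1!) = -1/4
Σ = -1/6  ⇒  CG² = 36/7×(-1/6)² = 1/7
CG = −√(1/7) = -0.377964

−√(1/7) = -0.377964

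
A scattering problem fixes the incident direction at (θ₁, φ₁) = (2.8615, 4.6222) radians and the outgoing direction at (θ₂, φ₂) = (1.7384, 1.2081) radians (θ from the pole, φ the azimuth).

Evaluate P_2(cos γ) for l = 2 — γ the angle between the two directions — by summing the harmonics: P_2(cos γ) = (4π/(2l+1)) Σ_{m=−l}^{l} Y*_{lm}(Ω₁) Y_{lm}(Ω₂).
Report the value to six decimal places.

Addition theorem: P_2(cos γ) = (4π/5) Σ_m Y*_{lm}(Ω₁) Y_{lm}(Ω₂), m = −2…2:
  m=-2: Y*=(-0.029041, 0.005296)  Y=(-0.280982, -0.249134)  product (0.009479, 0.005747)
  m=-1: Y*=(0.018486, 0.204410)  Y=(-0.045084, 0.118804)  product (-0.025118, -0.007019)
  m=+0: Y*=(0.558475, -0.000000)  Y=(-0.289061, 0.000000)  product (-0.161433, 0.000000)
  m=+1: Y*=(-0.018486, 0.204410)  Y=(0.045084, 0.118804)  product (-0.025118, 0.007019)
  m=+2: Y*=(-0.029041, -0.005296)  Y=(-0.280982, 0.249134)  product (0.009479, -0.005747)
Accumulated sum (-0.192711, 0.000000); after 4π/(2l+1) scaling, (-0.484335, 0.000000) ⇒ P_2 = -0.484335

-0.484335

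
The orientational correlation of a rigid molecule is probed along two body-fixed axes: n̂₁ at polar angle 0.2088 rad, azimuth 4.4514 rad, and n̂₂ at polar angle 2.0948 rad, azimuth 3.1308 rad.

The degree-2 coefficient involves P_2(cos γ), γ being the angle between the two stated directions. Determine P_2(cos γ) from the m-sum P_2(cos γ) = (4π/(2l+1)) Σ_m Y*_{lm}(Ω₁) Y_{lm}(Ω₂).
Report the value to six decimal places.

-0.202900

Summing Y*_{l m}(θ₁,φ₁)·Y_{l m}(θ₂,φ₂) over m ∈ [−2, 2]; prefactor 4π/(2·2+1) = 2.513274:
  m=-2: Y*=-0.01439 + 0.00828j  Y=0.28950 + 0.00625j  product -0.00422 + 0.00231j
  m=-1: Y*=-0.04042 - 0.15136j  Y=0.33466 + 0.00361j  product -0.01298 - 0.05080j
  m=+0: Y*=0.59013 + 0.00000j  Y=-0.07852 + 0.00000j  product -0.04633 + 0.00000j
  m=+1: Y*=0.04042 - 0.15136j  Y=-0.33466 + 0.00361j  product -0.01298 + 0.05080j
  m=+2: Y*=-0.01439 - 0.00828j  Y=0.28950 - 0.00625j  product -0.00422 - 0.00231j
Total Σ_m = -0.08073 - 0.00000j. Multiply by 2.513274: -0.20290 - 0.00000j. P_2(cos γ) = -0.202900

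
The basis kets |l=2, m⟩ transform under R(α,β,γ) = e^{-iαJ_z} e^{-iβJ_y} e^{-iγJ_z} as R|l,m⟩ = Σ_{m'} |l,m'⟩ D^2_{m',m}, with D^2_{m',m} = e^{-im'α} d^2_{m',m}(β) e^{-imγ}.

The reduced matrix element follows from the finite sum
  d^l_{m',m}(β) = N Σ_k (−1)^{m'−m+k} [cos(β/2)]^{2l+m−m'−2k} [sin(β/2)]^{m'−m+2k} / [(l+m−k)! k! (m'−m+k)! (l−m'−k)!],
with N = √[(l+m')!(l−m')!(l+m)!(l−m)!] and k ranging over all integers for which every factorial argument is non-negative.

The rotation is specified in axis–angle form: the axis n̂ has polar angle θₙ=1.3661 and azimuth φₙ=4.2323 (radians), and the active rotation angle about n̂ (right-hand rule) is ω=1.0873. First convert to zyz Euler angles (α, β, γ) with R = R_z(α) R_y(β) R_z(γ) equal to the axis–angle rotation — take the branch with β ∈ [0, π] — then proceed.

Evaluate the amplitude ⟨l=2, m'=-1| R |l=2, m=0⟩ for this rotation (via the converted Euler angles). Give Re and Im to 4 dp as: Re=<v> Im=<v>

Re=-0.4879 Im=0.1825

Axis–angle → zyz. n̂ = (sinθₙcosφₙ, sinθₙsinφₙ, cosθₙ) = (-0.452216, -0.868437, +0.203270), ω = 1.0873.
R = I cosω + sinω [n̂]ₓ + (1−cosω) n̂n̂ᵀ gives
  R = [+0.574310, +0.030184, -0.818082; +0.390124, +0.868457, +0.305917; +0.719703, -0.494844, +0.486988]
β = atan2(√(R₁₃²+R₂₃²), R₃₃) = 1.062158; α = atan2(R₂₃, R₁₃) mod 2π = 2.783748; γ = atan2(R₃₂, −R₃₁) mod 2π = 3.743926
D^2_{-1,0}(2.7837,1.0622,3.7439) = e^{-i·-1·2.7837}·d^2_{-1,0}(1.0622)·e^{-i·0·3.7439}. Compute d first:
c=cos(1.062158/2)=0.862261, s=sin(1.062158/2)=0.506464; N=√[1·6·2·2]=4.898979
Admissible k: 1..2 (factorial args all ≥0)
  k=1: (−1)^0·4.8990/(2)·0.8623^3·0.5065^1 = +0.795318
  k=2: (−1)^1·4.8990/(2)·0.8623^1·0.5065^3 = -0.274385
d^2_{-1,0}(1.0622) = +0.795318 -0.274385 = +0.520932
Phases: e^{-i·(-1)·2.7837}=-0.936654+0.350256i, e^{-i·(0)·3.7439}=+1.000000+0.000000i ⇒ D=-0.487933+0.182460i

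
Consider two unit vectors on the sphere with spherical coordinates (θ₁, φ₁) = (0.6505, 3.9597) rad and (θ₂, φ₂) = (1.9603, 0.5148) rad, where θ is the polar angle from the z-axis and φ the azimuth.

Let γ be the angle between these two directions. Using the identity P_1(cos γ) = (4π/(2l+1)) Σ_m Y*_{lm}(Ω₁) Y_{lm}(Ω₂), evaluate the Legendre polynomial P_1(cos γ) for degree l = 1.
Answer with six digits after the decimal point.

Summing Y*_{l m}(θ₁,φ₁)·Y_{l m}(θ₂,φ₂) over m ∈ [−1, 1]; prefactor 4π/(2·1+1) = 4.188790:
  m=-1: Y*=(-0.143028, -0.152704)  Y=(0.278191, -0.157366)  product (-0.063819, -0.019973)
  m=+0: Y*=(0.388821, -0.000000)  Y=(-0.185537, 0.000000)  product (-0.072140, 0.000000)
  m=+1: Y*=(0.143028, -0.152704)  Y=(-0.278191, -0.157366)  product (-0.063819, 0.019973)
Accumulated sum (-0.199779, 0.000000); after 4π/(2l+1) scaling, (-0.836834, 0.000000) ⇒ P_1 = -0.836834

-0.836834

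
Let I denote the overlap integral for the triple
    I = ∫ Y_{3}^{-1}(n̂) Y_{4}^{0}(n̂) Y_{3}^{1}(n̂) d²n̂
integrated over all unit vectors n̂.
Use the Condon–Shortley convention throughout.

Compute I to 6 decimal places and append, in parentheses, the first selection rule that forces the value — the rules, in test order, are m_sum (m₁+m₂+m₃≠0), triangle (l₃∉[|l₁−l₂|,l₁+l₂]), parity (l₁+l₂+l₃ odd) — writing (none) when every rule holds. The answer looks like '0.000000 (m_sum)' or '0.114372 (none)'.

Rules hold: Σm=0, L=10 even, 1≤3≤7.
N = 7·9·7 = 441
Δ = 4!·2!·4!/11! = 1/34650
Racah Σ t=1..3: t=1:−1/72 t=2:+1/16 t=3:−1/72 = 5/144
⇒ 3j(3 4 3; 0 0 0)² = 2/77, sgn -1
Racah Σ t=2..4: t=2:+1/32 t=3:−1/36 t=4:+1/1152 = 5/1152
⇒ 3j(3 4 3; -1 0 1)² = 1/1386, sgn +1
4πI² = N·(3j₀)²·(3jₘ)² = 1/121
I = -1·√(0.00826446/4π) = -0.02564498
No selection rule forces the value: the integral is nonzero (none).

-0.025645 (none)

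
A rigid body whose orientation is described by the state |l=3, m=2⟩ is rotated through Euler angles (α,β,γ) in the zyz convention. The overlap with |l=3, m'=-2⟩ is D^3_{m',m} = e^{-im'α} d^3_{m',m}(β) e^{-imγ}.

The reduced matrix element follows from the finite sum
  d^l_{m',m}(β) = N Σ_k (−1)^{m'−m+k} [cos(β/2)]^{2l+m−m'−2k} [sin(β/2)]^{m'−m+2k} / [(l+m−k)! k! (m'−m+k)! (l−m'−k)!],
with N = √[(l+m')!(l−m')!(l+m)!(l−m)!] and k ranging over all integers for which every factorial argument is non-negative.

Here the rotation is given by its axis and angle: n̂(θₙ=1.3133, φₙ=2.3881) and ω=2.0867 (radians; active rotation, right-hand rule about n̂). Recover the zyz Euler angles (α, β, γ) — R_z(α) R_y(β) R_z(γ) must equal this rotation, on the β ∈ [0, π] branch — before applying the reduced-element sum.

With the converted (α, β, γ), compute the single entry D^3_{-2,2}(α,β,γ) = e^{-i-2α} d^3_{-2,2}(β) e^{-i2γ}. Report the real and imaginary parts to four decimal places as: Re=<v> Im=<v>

Re=-0.3920 Im=-0.0503

Axis–angle → zyz. n̂ = (sinθₙcosφₙ, sinθₙsinφₙ, cosθₙ) = (-0.705259, +0.661633, +0.254660), ω = 2.0867.
R = I cosω + sinω [n̂]ₓ + (1−cosω) n̂n̂ᵀ gives
  R = [+0.249442, -0.918333, +0.307317; -0.475302, +0.160392, +0.865080; -0.843722, -0.361856, -0.396477]
β = atan2(√(R₁₃²+R₂₃²), R₃₃) = 1.978472; α = atan2(R₂₃, R₁₃) mod 2π = 1.229455; γ = atan2(R₃₂, −R₃₁) mod 2π = 5.878033
First d^3_{-2,2}(β=1.9785), then the phase factors e^{-i(-2)α} and e^{-i(2)γ}:
With c≡cos(β/2)=0.549328 and s≡sin(β/2)=0.835607, N=[1·120·120·1]^{1/2}=120.000000
Admissible k: 4..5 (factorial args all ≥0)
  k=4: (−1)^0·120.0000/(24)·0.5493^2·0.8356^4 = +0.735600
  k=5: (−1)^1·120.0000/(120)·0.5493^0·0.8356^6 = -0.340417
d^3_{-2,2}(1.9785) = +0.735600 -0.340417 = +0.395183
D = (-0.775883+0.630877i)·(+0.395183)·(+0.689277+0.724497i) = -0.391969-0.050297i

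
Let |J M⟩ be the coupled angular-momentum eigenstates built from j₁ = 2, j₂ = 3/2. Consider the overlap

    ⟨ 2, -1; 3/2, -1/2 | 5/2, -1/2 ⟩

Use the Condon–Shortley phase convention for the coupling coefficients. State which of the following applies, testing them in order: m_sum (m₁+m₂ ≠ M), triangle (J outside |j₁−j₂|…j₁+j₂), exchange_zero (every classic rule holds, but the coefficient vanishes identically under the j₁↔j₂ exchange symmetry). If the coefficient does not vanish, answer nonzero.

m_sum

m-sum: m₁+m₂ = -1+(-1/2) = -3/2, M = -1/2  ✗ ⇒ coefficient is 0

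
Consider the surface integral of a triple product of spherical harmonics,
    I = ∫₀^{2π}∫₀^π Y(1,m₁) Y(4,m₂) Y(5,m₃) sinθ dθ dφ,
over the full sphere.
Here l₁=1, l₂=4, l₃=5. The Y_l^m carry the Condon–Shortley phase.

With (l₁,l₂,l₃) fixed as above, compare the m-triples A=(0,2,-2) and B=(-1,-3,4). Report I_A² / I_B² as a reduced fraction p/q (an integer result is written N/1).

7/12

Same 1,4,5: normalisation and zero-m 3j drop out of the ratio.
A: Δ: 0! 2! 8! / 11! → 1/495; sum: t=0:+1/1440 = 1/1440; 3j²(1 4 5; 0 2 -2) = Δ·Π!·Σ² = 7/165  (sign -1)
B: Δ: 0! 2! 8! / 11! → 1/495; sum: t=0:+1/10080 = 1/10080; 3j²(1 4 5; -1 -3 4) = Δ·Π!·Σ² = 4/55  (sign -1)
I_A²/I_B² = (7/165)/(4/55) = 7/12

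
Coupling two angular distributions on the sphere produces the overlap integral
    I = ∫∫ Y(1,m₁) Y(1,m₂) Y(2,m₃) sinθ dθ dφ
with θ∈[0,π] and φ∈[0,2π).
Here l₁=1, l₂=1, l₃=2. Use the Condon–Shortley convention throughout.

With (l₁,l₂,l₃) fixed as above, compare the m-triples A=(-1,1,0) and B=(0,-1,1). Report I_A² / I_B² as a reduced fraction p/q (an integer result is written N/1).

Same 1,1,2: normalisation and zero-m 3j drop out of the ratio.
A: Δ: 0! 2! 2! / 5! → 1/30; sum: t=0:+1/4 = 1/4; 3j²(1 1 2; -1 1 0) = Δ·Π!·Σ² = 1/30  (sign +1)
B: Δ: 0! 2! 2! / 5! → 1/30; sum: t=0:+1/2 = 1/2; 3j²(1 1 2; 0 -1 1) = Δ·Π!·Σ² = 1/10  (sign -1)
I_A²/I_B² = (1/30)/(1/10) = 1/3

1/3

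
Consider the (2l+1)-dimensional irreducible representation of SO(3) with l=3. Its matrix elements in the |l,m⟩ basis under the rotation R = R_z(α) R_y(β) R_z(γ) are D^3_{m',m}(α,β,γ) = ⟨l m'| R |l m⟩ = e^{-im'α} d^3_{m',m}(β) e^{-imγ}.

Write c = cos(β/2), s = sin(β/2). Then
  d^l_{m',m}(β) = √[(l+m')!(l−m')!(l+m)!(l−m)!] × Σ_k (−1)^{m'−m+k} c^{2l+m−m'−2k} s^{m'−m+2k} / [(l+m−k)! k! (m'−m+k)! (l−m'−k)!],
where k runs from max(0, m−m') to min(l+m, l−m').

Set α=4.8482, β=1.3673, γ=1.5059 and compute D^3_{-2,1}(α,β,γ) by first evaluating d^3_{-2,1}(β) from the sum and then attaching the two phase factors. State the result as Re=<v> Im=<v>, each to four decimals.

D^3_{-2,1}(4.8482,1.3673,1.5059) = e^{-i·-2·4.8482}·d^3_{-2,1}(1.3673)·e^{-i·1·1.5059}. Compute d first:
Half-angle: c=0.775272, s=0.631627. N=√(1·120·24·2)=75.894664
k∈{3,4} keeps every argument non-negative
  k=3: (−1)^0·75.8947/(12)·0.7753^3·0.6316^3 = +0.742634
  k=4: (−1)^1·75.8947/(24)·0.7753^1·0.6316^5 = -0.246466
d^3_{-2,1}(1.3673) = +0.742634 -0.246466 = +0.496168
Phases: e^{-i·(-2)·4.8482}=-0.963337-0.268294i, e^{-i·(1)·1.5059}=+0.064851-0.997895i ⇒ D=-0.163836+0.468338i

Re=-0.1638 Im=0.4683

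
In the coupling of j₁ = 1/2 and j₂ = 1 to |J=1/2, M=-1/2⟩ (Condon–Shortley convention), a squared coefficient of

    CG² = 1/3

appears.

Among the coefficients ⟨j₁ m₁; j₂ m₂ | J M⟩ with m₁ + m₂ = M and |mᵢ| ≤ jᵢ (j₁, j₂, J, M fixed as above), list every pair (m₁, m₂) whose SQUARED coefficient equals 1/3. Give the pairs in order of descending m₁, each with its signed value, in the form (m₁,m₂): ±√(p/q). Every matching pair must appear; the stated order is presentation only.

(-1/2,0): −√(1/3)

Admissible pairs with m₁+m₂ = M = -1/2: (-1/2,0), (1/2,-1)
  (m₁,m₂)=(1/2,-1): CG² = 2/3, CG = +√(2/3)
  (m₁,m₂)=(-1/2,0): CG² = 1/3, CG = −√(1/3)   ← matches the target
Pairs with CG² = 1/3: (-1/2,0): −√(1/3)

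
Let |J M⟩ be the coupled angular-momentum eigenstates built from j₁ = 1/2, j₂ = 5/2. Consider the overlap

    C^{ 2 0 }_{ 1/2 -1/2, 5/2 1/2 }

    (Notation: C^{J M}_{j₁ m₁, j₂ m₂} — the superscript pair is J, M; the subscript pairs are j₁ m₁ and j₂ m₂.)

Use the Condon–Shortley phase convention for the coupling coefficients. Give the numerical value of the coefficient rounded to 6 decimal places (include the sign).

j₁+j₂−J=1  J+j₁−j₂=0  J−j₁+j₂=4  j₁+j₂+J+1=6
(j₁±m₁, j₂±m₂, J±M) = (0,1,3,2,2,2)
P² = 8
sum k=1..1:
  [1] −1/4 = -1/4
S = -1/4
C² = P²·S² = 1/2 ; C = -0.707107

-0.707107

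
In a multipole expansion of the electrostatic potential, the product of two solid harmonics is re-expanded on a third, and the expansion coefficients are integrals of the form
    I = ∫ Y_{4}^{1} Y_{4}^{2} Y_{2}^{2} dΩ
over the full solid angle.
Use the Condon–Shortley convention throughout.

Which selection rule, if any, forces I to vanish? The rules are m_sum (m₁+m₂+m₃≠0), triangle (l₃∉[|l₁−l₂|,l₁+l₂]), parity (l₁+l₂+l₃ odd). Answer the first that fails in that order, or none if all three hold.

m_sum

m₁+m₂+m₃ = 1 + 2 + 2 = 5  ✗
triangle: |4−4|=0 ≤ l₃=2 ≤ 4+4=8
parity: l₁+l₂+l₃ = 10 is even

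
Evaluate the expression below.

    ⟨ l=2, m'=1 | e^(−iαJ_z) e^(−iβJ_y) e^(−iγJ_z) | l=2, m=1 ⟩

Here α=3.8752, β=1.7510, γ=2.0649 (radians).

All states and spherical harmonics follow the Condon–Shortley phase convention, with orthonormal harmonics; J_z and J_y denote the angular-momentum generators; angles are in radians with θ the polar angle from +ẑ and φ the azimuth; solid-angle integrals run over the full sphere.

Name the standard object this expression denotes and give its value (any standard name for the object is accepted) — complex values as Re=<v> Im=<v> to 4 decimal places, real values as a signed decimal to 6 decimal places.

Wigner D-matrix element, Re=-0.5250 Im=-0.1875

This is a Wigner D-matrix element — the rotation-matrix element ⟨l m'| R(α,β,γ) |l m⟩ in the angular-momentum basis.
Split into d^2_{1,1}(β=1.7510) × two z-phases.
With c≡cos(β/2)=0.640613 and s≡sin(β/2)=0.767864, N=[6·1·6·1]^{1/2}=6.000000
The bounds max(0,m−m')=0 and min(l+m,l−m')=1 give 2 terms
  k=0: (−1)^0·6.0000/(6)·0.6406^4·0.7679^0 = +0.168416
  k=1: (−1)^1·6.0000/(2)·0.6406^2·0.7679^2 = -0.725907
d^2_{1,1}(1.7510) = +0.168416 -0.725907 = -0.557492
Phases: e^{-i·(1)·3.8752}=-0.742764+0.669553i, e^{-i·(1)·2.0649}=-0.474243-0.880394i ⇒ D=-0.525002-0.187537i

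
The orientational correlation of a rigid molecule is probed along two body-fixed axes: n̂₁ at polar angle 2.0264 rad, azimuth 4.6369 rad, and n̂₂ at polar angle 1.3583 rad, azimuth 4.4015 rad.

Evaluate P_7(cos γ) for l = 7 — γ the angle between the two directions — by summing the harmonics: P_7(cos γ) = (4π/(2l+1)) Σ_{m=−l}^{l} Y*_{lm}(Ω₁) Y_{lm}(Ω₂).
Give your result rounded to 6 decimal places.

Term-by-term m-sum for l=7 (normalisation 4π/15 = 0.837758):
  term(m=-7) = (-0.007724, 0.100111)   from Y*(Ω₁)=(0.118714, 0.203347), Y(Ω₂)=(0.350634, 0.242685)
  term(m=-6) = (-0.023440, -0.146746)   from Y*(Ω₁)=(0.388160, -0.188909), Y(Ω₂)=(0.099933, -0.329420)
  term(m=-5) = (-0.017224, -0.041455)   from Y*(Ω₁)=(-0.119781, -0.302132), Y(Ω₂)=(0.138102, -0.002258)
  term(m=-4) = (-0.020431, -0.028069)   from Y*(Ω₁)=(0.096859, -0.030170), Y(Ω₂)=(-0.110000, -0.324058)
  term(m=-3) = (-0.009664, -0.008243)   from Y*(Ω₁)=(-0.079471, -0.344895), Y(Ω₂)=(0.028825, -0.021378)
  term(m=-2) = (0.015178, 0.007725)   from Y*(Ω₁)=(-0.051394, 0.007819), Y(Ω₂)=(-0.266287, -0.190820)
  term(m=-1) = (0.001252, 0.000300)   from Y*(Ω₁)=(-0.024639, -0.325776), Y(Ω₂)=(-0.001206, 0.003753)
  term(m=+0) = (0.030164, 0.000000)   from Y*(Ω₁)=(-0.093833, -0.000000), Y(Ω₂)=(-0.321469, 0.000000)
  term(m=+1) = (0.001252, -0.000300)   from Y*(Ω₁)=(0.024639, -0.325776), Y(Ω₂)=(0.001206, 0.003753)
  term(m=+2) = (0.015178, -0.007725)   from Y*(Ω₁)=(-0.051394, -0.007819), Y(Ω₂)=(-0.266287, 0.190820)
  term(m=+3) = (-0.009664, 0.008243)   from Y*(Ω₁)=(0.079471, -0.344895), Y(Ω₂)=(-0.028825, -0.021378)
  term(m=+4) = (-0.020431, 0.028069)   from Y*(Ω₁)=(0.096859, 0.030170), Y(Ω₂)=(-0.110000, 0.324058)
  term(m=+5) = (-0.017224, 0.041455)   from Y*(Ω₁)=(0.119781, -0.302132), Y(Ω₂)=(-0.138102, -0.002258)
  term(m=+6) = (-0.023440, 0.146746)   from Y*(Ω₁)=(0.388160, 0.188909), Y(Ω₂)=(0.099933, 0.329420)
  term(m=+7) = (-0.007724, -0.100111)   from Y*(Ω₁)=(-0.118714, 0.203347), Y(Ω₂)=(-0.350634, 0.242685)
Total Σ_m = (-0.093944, 0.000000). Multiply by 0.837758: (-0.078702, 0.000000). P_7(cos γ) = -0.078702

-0.078702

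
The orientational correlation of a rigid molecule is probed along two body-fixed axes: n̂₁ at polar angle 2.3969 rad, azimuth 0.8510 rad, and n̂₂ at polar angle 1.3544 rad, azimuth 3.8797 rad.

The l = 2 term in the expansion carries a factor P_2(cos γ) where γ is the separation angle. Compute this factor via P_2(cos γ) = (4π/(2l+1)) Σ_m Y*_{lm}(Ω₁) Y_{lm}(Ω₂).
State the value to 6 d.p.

Expand P_2 via completeness: Σ_{m} conj(Y_{2,m}) at Ω₁ times Y_{2,m} at Ω₂ —
  [-2]  conj(Y_{2,-2})(Ω₁) = -0.023213+0.175906i ; Y_{2,-2}(Ω₂) = +0.034798-0.366820i ; Δ = +0.063718+0.014636i
  [-1]  conj(Y_{2,-1})(Ω₁) = -0.253801-0.289493i ; Y_{2,-1}(Ω₂) = -0.119843+0.109012i ; Δ = +0.061975+0.007026i
  [+0]  conj(Y_{2,0})(Ω₁) = +0.196168-0.000000i ; Y_{2,0}(Ω₂) = -0.271772+0.000000i ; Δ = -0.053313+0.000000i
  [+1]  conj(Y_{2,1})(Ω₁) = +0.253801-0.289493i ; Y_{2,1}(Ω₂) = +0.119843+0.109012i ; Δ = +0.061975-0.007026i
  [+2]  conj(Y_{2,2})(Ω₁) = -0.023213-0.175906i ; Y_{2,2}(Ω₂) = +0.034798+0.366820i ; Δ = +0.063718-0.014636i
Accumulated sum +0.198072-0.000000i; after 4π/(2l+1) scaling, +0.497810-0.000000i ⇒ P_2 = 0.497810

0.497810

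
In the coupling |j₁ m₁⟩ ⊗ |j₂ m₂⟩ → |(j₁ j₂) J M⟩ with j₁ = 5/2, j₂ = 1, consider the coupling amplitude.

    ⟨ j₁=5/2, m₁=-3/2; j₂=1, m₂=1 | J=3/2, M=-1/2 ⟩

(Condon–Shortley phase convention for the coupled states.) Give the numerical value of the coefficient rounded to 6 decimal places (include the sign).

√[4·2!3!0!/6! · 1!4!2!0!1!2!] = √(32/5)
  +(−1)^2/∏(2,0,2,0,1,0)! = 1/4  (running 1/4)
⟨..|..⟩ = √(32/5)·(1/4) = +0.632456

+0.632456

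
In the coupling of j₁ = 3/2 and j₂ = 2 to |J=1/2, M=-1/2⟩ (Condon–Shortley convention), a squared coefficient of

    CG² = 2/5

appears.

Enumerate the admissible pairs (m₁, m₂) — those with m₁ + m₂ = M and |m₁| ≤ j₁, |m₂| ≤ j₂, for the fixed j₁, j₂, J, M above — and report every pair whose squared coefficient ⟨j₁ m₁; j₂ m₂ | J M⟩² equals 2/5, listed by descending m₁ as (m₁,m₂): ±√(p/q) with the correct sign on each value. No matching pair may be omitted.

(3/2,-2): +√(2/5)

Admissible pairs with m₁+m₂ = M = -1/2: (-3/2,1), (-1/2,0), (1/2,-1), (3/2,-2)
  (m₁,m₂)=(3/2,-2): CG² = 2/5, CG = +√(2/5)   ← matches the target
  (m₁,m₂)=(1/2,-1): CG² = 3/10, CG = −√(3/10)
  (m₁,m₂)=(-1/2,0): CG² = 1/5, CG = +√(1/5)
  (m₁,m₂)=(-3/2,1): CG² = 1/10, CG = −√(1/10)
Pairs with CG² = 2/5: (3/2,-2): +√(2/5)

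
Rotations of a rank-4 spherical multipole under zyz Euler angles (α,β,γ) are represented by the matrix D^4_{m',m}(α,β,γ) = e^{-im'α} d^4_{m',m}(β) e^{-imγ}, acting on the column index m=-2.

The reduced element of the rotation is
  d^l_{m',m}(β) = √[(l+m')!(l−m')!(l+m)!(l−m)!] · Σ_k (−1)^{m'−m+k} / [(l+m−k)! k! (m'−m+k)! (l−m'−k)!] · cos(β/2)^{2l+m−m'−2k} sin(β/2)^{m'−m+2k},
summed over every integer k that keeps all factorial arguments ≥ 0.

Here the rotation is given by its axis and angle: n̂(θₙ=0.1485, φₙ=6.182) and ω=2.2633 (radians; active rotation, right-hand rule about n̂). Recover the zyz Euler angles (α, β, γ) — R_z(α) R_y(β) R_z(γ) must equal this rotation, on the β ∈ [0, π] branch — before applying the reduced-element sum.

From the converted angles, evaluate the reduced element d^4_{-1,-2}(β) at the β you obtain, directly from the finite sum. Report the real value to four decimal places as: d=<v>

d=-0.4852

Axis–angle → zyz. n̂ = (sinθₙcosφₙ, sinθₙsinφₙ, cosθₙ) = (+0.147198, -0.014945, +0.988994), ω = 2.2633.
R = I cosω + sinω [n̂]ₓ + (1−cosω) n̂n̂ᵀ gives
  R = [-0.602965, -0.764784, +0.227022; +0.757575, -0.638100, -0.137509; +0.250027, +0.089073, +0.964133]
β = atan2(√(R₁₃²+R₂₃²), R₃₃) = 0.268639; α = atan2(R₂₃, R₁₃) mod 2π = 5.738580; γ = atan2(R₃₂, −R₃₁) mod 2π = 2.799358
d^4_{-1,-2}(β=0.2686) via the finite sum:
With c≡cos(β/2)=0.990993 and s≡sin(β/2)=0.133916, N=[6·120·2·720]^{1/2}=1018.233765
k∈{0,1,2} keeps every argument non-negative
  k=0: (−1)^1·1018.2338/(240)·0.9910^7·0.1339^1 = -0.533288
  k=1: (−1)^2·1018.2338/(48)·0.9910^5·0.1339^3 = +0.048692
  k=2: (−1)^3·1018.2338/(72)·0.9910^3·0.1339^5 = -0.000593
d^4_{-1,-2}(0.2686) = -0.533288 +0.048692 -0.000593 = -0.485189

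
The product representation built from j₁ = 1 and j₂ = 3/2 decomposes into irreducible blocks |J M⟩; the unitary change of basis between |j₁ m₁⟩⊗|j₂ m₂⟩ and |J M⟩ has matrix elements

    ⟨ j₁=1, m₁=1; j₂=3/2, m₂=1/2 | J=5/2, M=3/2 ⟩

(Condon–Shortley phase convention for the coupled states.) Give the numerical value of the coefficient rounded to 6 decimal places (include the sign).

j₁+j₂−J=0  J+j₁−j₂=2  J−j₁+j₂=3  j₁+j₂+J+1=6
(j₁±m₁, j₂±m₂, J±M) = (2,0,2,1,4,1)
P² = 48/5
sum k=0..0:
  [0] +1/4 = 1/4
S = 1/4
C² = P²·S² = 3/5 ; C = +0.774597

+0.774597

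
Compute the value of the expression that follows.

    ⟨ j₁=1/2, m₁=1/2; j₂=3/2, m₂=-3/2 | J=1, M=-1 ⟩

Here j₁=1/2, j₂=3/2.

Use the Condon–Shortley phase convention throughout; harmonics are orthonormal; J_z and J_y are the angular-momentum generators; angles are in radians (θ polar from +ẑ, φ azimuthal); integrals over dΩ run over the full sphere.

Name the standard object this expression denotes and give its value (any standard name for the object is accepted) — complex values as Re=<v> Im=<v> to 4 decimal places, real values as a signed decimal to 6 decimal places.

This is a Clebsch–Gordan (vector-coupling) coefficient.
√[3·1!0!2!/4! · 1!0!0!3!0!2!] = √(3)
  +(−1)^0/∏(0,1,0,0,0,2)! = 1/2  (running 1/2)
⟨..|..⟩ = √(3)·(1/2) = +0.866025

Clebsch–Gordan coefficient, +√(3/4) ≈ +0.866025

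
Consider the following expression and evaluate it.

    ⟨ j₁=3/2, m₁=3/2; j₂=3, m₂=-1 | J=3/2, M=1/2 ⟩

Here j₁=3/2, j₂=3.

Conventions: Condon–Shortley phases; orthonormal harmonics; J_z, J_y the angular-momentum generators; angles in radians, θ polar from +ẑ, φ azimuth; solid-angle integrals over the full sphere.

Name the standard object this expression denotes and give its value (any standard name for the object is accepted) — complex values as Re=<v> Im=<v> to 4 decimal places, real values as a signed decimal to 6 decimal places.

Clebsch–Gordan coefficient, +√(4/35) ≈ +0.338062

This is a Clebsch–Gordan (vector-coupling) coefficient.
triangle: 3!×0!×3!/7! = 36/5040
(j±m)!: 3!×0!×2!×4!×2!×1! = 576
prefactor² = (2J+1)×Δ×N² = 576/35
  k=0: +1/(0!×3!×0!×2!×0!×1!) = 1/12
Σ = 1/12  ⇒  CG² = 576/35×(1/12)² = 4/35
CG = +√(4/35) = +0.338062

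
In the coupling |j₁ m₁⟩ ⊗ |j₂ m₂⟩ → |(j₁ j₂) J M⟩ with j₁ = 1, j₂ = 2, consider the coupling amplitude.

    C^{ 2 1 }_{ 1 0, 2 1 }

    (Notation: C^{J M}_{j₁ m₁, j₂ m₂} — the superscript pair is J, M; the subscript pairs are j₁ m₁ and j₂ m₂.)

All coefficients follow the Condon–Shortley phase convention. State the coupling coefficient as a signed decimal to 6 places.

triangle: 1!·1!·3!/6! = 6/720
(j±m)!: 1!·1!·3!·1!·3!·1! = 36
prefactor² = (2J+1)·Δ·N² = 3/2
  k=0: +1/(0!·1!·1!·3!·0!·0!) = 1/6
  k=1: −1/(1!·0!·0!·2!·1!·1!) = -1/2
Σ = -1/3  ⇒  CG² = 3/2·(-1/3)² = 1/6
CG = −√(1/6) = -0.408248

−√(1/6) ≈ -0.408248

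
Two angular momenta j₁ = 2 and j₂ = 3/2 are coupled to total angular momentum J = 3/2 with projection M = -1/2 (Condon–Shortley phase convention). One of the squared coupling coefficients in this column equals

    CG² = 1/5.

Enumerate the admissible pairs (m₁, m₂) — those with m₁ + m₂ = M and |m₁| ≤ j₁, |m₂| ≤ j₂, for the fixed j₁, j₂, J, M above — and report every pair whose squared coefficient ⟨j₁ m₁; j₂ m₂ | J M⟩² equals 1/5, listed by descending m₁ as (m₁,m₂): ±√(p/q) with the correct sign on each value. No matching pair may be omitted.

Admissible pairs with m₁+m₂ = M = -1/2: (-2,3/2), (-1,1/2), (0,-1/2), (1,-3/2)
  (m₁,m₂)=(1,-3/2): CG² = 2/5, CG = +√(2/5)
  (m₁,m₂)=(0,-1/2): CG² = 1/5, CG = −√(1/5)   ← matches the target
  (m₁,m₂)=(-1,1/2): CG² = 0/1, CG = 0
  (m₁,m₂)=(-2,3/2): CG² = 2/5, CG = +√(2/5)
Pairs with CG² = 1/5: (0,-1/2): −√(1/5)

(0,-1/2): −√(1/5)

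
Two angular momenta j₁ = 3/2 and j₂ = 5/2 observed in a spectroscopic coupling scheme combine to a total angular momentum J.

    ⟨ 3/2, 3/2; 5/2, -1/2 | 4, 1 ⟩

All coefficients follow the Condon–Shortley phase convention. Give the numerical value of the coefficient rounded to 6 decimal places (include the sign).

+√(5/28) ≈ +0.422577

√[9·0!3!5!/9! · 3!0!2!3!5!3!] = √(6480/7)
  +(−1)^0/∏(0,0,0,2,3,3)! = 1/72  (running 1/72)
⟨..|..⟩ = √(6480/7)·(1/72) = +0.422577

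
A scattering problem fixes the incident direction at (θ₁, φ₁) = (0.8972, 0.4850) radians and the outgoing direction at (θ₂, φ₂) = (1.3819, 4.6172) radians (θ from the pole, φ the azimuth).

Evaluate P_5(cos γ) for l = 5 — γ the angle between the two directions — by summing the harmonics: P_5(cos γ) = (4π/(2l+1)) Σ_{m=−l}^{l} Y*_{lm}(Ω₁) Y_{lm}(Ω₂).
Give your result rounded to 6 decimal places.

-0.344685

Term-by-term m-sum for l=5 (normalisation 4π/11 = 1.142397):
  m=-5: (-0.102074+0.088913i) × (-0.194403+0.377139i) = -0.013689-0.055781i  (running Σ = -0.013689-0.055781i)
  m=-4: (-0.123294+0.318633i) × (+0.238138+0.095324i) = -0.059734+0.064126i  (running Σ = -0.073423+0.008345i)
  m=-3: (+0.047749+0.410512i) × (-0.063040+0.214721i) = -0.091156-0.015626i  (running Σ = -0.164579-0.007281i)
  m=-2: (+0.061108+0.089168i) × (+0.269579+0.051951i) = +0.011841+0.027213i  (running Σ = -0.152738+0.019931i)
  m=-1: (-0.280800-0.147977i) × (-0.015921+0.166750i) = +0.029146-0.044468i  (running Σ = -0.123592-0.024536i)
  m=0: (-0.196935-0.000000i) × (+0.276923+0.000000i) = -0.054536-0.000000i  (running Σ = -0.178128-0.024536i)
  m=1: (+0.280800-0.147977i) × (+0.015921+0.166750i) = +0.029146+0.044468i  (running Σ = -0.148983+0.019931i)
  m=2: (+0.061108-0.089168i) × (+0.269579-0.051951i) = +0.011841-0.027213i  (running Σ = -0.137142-0.007281i)
  m=3: (-0.047749+0.410512i) × (+0.063040+0.214721i) = -0.091156+0.015626i  (running Σ = -0.228297+0.008345i)
  m=4: (-0.123294-0.318633i) × (+0.238138-0.095324i) = -0.059734-0.064126i  (running Σ = -0.288032-0.055781i)
  m=5: (+0.102074+0.088913i) × (+0.194403+0.377139i) = -0.013689+0.055781i  (running Σ = -0.301721+0.000000i)
Accumulated sum -0.301721+0.000000i; after 4π/(2l+1) scaling, -0.344685+0.000000i ⇒ P_5 = -0.344685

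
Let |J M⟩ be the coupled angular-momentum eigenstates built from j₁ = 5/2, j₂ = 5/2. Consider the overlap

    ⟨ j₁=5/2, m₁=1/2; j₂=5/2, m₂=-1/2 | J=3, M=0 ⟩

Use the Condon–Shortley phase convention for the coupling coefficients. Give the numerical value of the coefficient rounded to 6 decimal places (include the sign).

−√(4/45) ≈ -0.298142

triangle: 2!·3!·3!/9! = 72/362880
(j±m)!: 3!·2!·2!·3!·3!·3! = 5184
prefactor² = (2J+1)·Δ·N² = 36/5
  k=0: +1/(0!·2!·2!·2!·1!·1!) = 1/8
  k=1: −1/(1!·1!·1!·1!·2!·2!) = -1/4
  k=2: +1/(2!·0!·0!·0!·3!·3!) = 1/72
Σ = -1/9  ⇒  CG² = 36/5·(-1/9)² = 4/45
CG = −√(4/45) = -0.298142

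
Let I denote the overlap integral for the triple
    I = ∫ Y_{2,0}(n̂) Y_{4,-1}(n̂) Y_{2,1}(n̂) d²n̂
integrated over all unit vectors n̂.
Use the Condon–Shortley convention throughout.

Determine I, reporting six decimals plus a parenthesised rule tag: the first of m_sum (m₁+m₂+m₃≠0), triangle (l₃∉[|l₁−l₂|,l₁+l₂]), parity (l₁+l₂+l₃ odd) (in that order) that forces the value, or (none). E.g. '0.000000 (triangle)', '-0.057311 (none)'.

Rules hold: Σm=0, L=8 even, 2≤2≤6.
N = 5·9·5 = 225
Δ = 4!·0!·4!/9! = 1/630
Racah Σ t=2..2: t=2:+1/16 = 1/16
⇒ 3j(2 4 2; 0 0 0)² = 2/35, sgn +1
Racah Σ t=2..2: t=2:+1/24 = 1/24
⇒ 3j(2 4 2; 0 -1 1)² = 1/21, sgn -1
4πI² = N·(3j₀)²·(3jₘ)² = 30/49
I = -1·√(0.612245/4π) = -0.22072812
No selection rule forces the value: the integral is nonzero (none).

-0.220728 (none)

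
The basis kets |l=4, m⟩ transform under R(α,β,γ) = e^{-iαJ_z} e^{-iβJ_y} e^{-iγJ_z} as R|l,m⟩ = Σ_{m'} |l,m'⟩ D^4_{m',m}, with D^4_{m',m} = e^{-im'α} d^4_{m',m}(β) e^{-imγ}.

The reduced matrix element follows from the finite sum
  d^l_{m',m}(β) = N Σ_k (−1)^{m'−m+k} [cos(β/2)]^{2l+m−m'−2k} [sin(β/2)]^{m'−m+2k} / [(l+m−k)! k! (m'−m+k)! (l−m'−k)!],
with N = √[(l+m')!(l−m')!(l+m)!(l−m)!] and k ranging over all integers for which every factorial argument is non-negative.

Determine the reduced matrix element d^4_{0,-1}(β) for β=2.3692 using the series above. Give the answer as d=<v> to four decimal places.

d^4_{0,-1}(β=2.3692) via the finite sum:
With c≡cos(β/2)=0.376668 and s≡sin(β/2)=0.926348, N=[24·24·6·120]^{1/2}=643.987578
k∈{0,1,2,3} keeps every argument non-negative
  k=0: (−1)^1·643.9876/(144)·0.3767^7·0.9263^1 = -0.004457
  k=1: (−1)^2·643.9876/(24)·0.3767^5·0.9263^3 = +0.161726
  k=2: (−1)^3·643.9876/(24)·0.3767^3·0.9263^5 = -0.978167
  k=3: (−1)^4·643.9876/(144)·0.3767^1·0.9263^7 = +0.986039
d^4_{0,-1}(2.3692) = -0.004457 +0.161726 -0.978167 +0.986039 = +0.165142

d=0.1651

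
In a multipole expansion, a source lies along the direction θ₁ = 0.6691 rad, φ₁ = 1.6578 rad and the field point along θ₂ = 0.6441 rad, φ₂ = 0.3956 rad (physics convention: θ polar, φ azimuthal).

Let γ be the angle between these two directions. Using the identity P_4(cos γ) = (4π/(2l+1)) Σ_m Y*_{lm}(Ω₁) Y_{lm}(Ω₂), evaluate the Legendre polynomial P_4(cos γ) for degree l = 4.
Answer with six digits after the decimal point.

Addition theorem: P_4(cos γ) = (4π/9) Σ_m Y*_{lm}(Ω₁) Y_{lm}(Ω₂), m = −4…4:
  [-4]  conj(Y_{4,-4})(Ω₁) = 0.06158 + 0.02234j ; Y_{4,-4}(Ω₂) = -0.00067 - 0.05753j ; Δ = 0.00124 - 0.00356j
  [-3]  conj(Y_{4,-3})(Ω₁) = 0.06046 - 0.22637j ; Y_{4,-3}(Ω₂) = 0.08119 - 0.20093j ; Δ = -0.04057 - 0.03053j
  [-2]  conj(Y_{4,-2})(Ω₁) = -0.41918 - 0.07369j ; Y_{4,-2}(Ω₂) = 0.29475 - 0.29819j ; Δ = -0.14552 + 0.10327j
  [-1]  conj(Y_{4,-1})(Ω₁) = -0.02614 + 0.29965j ; Y_{4,-1}(Ω₂) = 0.30939 - 0.12921j ; Δ = 0.03063 + 0.09608j
  [+0]  conj(Y_{4,0})(Ω₁) = -0.23366 + 0.00000j ; Y_{4,0}(Ω₂) = -0.19808 + 0.00000j ; Δ = 0.04628 + 0.00000j
  [+1]  conj(Y_{4,1})(Ω₁) = 0.02614 + 0.29965j ; Y_{4,1}(Ω₂) = -0.30939 - 0.12921j ; Δ = 0.03063 - 0.09608j
  [+2]  conj(Y_{4,2})(Ω₁) = -0.41918 + 0.07369j ; Y_{4,2}(Ω₂) = 0.29475 + 0.29819j ; Δ = -0.14552 - 0.10327j
  [+3]  conj(Y_{4,3})(Ω₁) = -0.06046 - 0.22637j ; Y_{4,3}(Ω₂) = -0.08119 - 0.20093j ; Δ = -0.04057 + 0.03053j
  [+4]  conj(Y_{4,4})(Ω₁) = 0.06158 - 0.02234j ; Y_{4,4}(Ω₂) = -0.00067 + 0.05753j ; Δ = 0.00124 + 0.00356j
Accumulated sum -0.26216 - 0.00000j; after 4π/(2l+1) scaling, -0.36605 - 0.00000j ⇒ P_4 = -0.366050

-0.366050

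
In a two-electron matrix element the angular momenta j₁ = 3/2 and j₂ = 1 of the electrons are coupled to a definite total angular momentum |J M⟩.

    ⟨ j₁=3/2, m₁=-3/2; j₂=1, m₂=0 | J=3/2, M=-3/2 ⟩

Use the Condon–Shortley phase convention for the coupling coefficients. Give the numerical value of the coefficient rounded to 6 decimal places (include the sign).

-0.774597  (= −√(3/5))

triangle: 1!*2!*1!/5! = 2/120
(j±m)!: 0!*3!*1!*1!*0!*3! = 36
prefactor² = (2J+1)*Δ*N² = 12/5
  k=1: −1/(1!*0!*2!*0!*0!*1!) = -1/2
Σ = -1/2  ⇒  CG² = 12/5*(-1/2)² = 3/5
CG = −√(3/5) = -0.774597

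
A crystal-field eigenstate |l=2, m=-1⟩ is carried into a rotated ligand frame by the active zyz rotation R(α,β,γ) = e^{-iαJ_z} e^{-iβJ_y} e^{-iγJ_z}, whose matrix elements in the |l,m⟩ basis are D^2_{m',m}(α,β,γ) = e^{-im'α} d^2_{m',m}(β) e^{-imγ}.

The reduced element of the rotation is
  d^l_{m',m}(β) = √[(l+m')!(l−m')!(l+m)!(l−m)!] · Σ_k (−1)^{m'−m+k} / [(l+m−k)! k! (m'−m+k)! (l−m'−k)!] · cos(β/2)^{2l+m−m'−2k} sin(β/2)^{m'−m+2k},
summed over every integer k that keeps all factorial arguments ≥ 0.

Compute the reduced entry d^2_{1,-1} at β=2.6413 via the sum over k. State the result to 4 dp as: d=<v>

d=-0.7086

d^2_{1,-1}(β=2.6413) via the finite sum:
c=cos(2.641300/2)=0.247546, s=sin(2.641300/2)=0.968876; N=√[6·1·1·6]=6.000000
The bounds max(0,m−m')=0 and min(l+m,l−m')=1 give 2 terms
  k=0: (−1)^2·6.0000/(2)·0.2475^2·0.9689^2 = +0.172571
  k=1: (−1)^3·6.0000/(6)·0.2475^0·0.9689^4 = -0.881197
d^2_{1,-1}(2.6413) = +0.172571 -0.881197 = -0.708626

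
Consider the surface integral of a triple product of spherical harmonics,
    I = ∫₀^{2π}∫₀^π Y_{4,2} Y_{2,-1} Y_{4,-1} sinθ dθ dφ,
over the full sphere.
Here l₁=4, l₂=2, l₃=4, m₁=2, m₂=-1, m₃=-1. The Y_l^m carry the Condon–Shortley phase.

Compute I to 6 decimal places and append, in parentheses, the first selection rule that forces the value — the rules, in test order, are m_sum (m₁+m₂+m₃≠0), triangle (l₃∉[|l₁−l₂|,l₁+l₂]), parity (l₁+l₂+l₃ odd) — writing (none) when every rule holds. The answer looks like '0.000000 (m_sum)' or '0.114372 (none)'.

Rules hold: Σm=0, L=10 even, 2≤4≤6.
N = 9·5·9 = 405
Δ = 2!·6!·2!/11! = 1/13860
Racah Σ t=0..2: t=0:+1/192 t=1:−1/36 t=2:+1/192 = -5/288
⇒ 3j(4 2 4; 0 0 0)² = 20/693, sgn -1
Racah Σ t=0..1: t=0:+1/96 t=1:−1/240 = 1/160
⇒ 3j(4 2 4; 2 -1 -1)² = 27/1540, sgn -1
4πI² = N·(3j₀)²·(3jₘ)² = 1215/5929
I = +1·√(0.204925/4π) = 0.12770047
No selection rule forces the value: the integral is nonzero (none).

0.127700 (none)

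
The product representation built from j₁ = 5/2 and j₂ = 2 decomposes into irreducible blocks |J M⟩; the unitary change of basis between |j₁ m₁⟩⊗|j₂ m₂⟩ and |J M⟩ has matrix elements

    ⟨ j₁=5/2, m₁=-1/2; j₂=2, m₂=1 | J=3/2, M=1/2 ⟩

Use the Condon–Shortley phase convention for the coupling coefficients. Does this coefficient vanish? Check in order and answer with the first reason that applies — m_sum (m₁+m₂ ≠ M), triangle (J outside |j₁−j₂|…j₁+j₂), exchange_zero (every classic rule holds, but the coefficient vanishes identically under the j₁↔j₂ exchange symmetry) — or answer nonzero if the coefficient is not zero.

m-sum: m₁+m₂ = -1/2+1 = 1/2, M = 1/2  ✓
triangle: |j₁−j₂| = 1/2 ≤ J = 3/2 ≤ j₁+j₂ = 9/2  ✓
exchange: j₁≠j₂ or m₁≠m₂ — the exchange symmetry imposes no constraint here
value check: CG = +√(5/21) = +0.487950 ≠ 0

nonzero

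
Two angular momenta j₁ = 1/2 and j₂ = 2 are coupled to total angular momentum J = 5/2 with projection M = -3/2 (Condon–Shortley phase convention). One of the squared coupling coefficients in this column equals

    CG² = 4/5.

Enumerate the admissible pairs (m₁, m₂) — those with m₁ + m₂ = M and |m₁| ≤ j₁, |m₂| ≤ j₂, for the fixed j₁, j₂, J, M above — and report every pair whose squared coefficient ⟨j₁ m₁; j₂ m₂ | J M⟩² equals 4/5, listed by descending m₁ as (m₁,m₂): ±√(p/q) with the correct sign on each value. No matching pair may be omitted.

Admissible pairs with m₁+m₂ = M = -3/2: (-1/2,-1), (1/2,-2)
  (m₁,m₂)=(1/2,-2): CG² = 1/5, CG = +√(1/5)
  (m₁,m₂)=(-1/2,-1): CG² = 4/5, CG = +√(4/5)   ← matches the target
Pairs with CG² = 4/5: (-1/2,-1): +√(4/5)

(-1/2,-1): +√(4/5)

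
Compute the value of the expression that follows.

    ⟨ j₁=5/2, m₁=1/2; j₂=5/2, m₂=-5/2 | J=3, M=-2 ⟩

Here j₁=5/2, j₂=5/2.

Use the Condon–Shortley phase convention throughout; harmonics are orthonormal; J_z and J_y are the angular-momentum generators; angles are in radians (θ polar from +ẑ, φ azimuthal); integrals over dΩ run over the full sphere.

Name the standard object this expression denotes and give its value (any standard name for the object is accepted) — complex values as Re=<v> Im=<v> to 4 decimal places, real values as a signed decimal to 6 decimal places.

This is a Clebsch–Gordan (vector-coupling) coefficient.
j₁+j₂−J=2  J+j₁−j₂=3  J−j₁+j₂=3  j₁+j₂+J+1=9
(j₁±m₁, j₂±m₂, J±M) = (3,2,0,5,1,5)
P² = 240
sum k=0..0:
  [0] +1/24 = 1/24
S = 1/24
C² = P²·S² = 5/12 ; C = +0.645497

Clebsch–Gordan coefficient, +√(5/12) ≈ +0.645497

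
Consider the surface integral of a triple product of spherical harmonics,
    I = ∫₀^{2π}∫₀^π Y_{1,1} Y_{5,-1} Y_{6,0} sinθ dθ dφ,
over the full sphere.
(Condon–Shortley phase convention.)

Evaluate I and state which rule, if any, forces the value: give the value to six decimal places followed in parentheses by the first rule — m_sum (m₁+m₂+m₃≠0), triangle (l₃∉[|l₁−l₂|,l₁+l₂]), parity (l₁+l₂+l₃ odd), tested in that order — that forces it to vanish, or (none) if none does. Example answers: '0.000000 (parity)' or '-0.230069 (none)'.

Rules hold: Σm=0, L=12 even, 4≤6≤6.
N = 3·11·13 = 429
Δ = 0!·2!·10!/13! = 1/858
Racah Σ t=0..0: t=0:+1/14400 = 1/14400
⇒ 3j(1 5 6; 0 0 0)² = 6/143, sgn +1
Racah Σ t=0..0: t=0:+1/34560 = 1/34560
⇒ 3j(1 5 6; 1 -1 0)² = 5/286, sgn +1
4πI² = N·(3j₀)²·(3jₘ)² = 45/143
I = +1·√(0.314685/4π) = 0.15824621
No selection rule forces the value: the integral is nonzero (none).

0.158246 (none)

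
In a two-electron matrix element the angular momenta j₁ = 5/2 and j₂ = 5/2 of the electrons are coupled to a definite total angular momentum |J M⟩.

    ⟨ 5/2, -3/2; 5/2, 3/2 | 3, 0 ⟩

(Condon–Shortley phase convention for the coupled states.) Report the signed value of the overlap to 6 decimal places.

triangle: 2!×3!×3!/9! = 72/362880
(j±m)!: 1!×4!×4!×1!×3!×3! = 20736
prefactor² = (2J+1)×Δ×N² = 144/5
  k=1: −1/(1!×1!×3!×3!×0!×0!) = -1/36
  k=2: +1/(2!×0!×2!×2!×1!×1!) = 1/8
Σ = 7/72  ⇒  CG² = 144/5×(7/72)² = 49/180
CG = +√(49/180) = +0.521749

+√(49/180) ≈ +0.521749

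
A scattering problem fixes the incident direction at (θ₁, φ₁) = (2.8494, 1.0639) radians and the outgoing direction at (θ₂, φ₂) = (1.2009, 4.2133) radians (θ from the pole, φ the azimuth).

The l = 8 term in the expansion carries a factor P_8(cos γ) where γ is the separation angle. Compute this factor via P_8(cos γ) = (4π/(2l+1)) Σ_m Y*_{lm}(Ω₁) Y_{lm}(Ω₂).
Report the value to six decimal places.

0.246062

Summing Y*_{l m}(θ₁,φ₁)·Y_{l m}(θ₂,φ₂) over m ∈ [−8, 8]; prefactor 4π/(2·8+1) = 0.739198:
  term(m=-8) = +0.000007-0.000000i   from Y*(Ω₁)=-0.000015+0.000019i, Y(Ω₂)=-0.194015-0.221353i
  term(m=-7) = +0.000148-0.000008i   from Y*(Ω₁)=-0.000129-0.000298i, Y(Ω₂)=-0.157410+0.428525i
  term(m=-6) = +0.000651-0.000031i   from Y*(Ω₁)=+0.002729+0.000274i, Y(Ω₂)=+0.234931-0.034800i
  term(m=-5) = -0.003574+0.000140i   from Y*(Ω₁)=-0.009475+0.013641i, Y(Ω₂)=+0.129647+0.171913i
  term(m=-4) = -0.024385+0.000762i   from Y*(Ω₁)=-0.032686-0.066508i, Y(Ω₂)=+0.135911-0.299854i
  term(m=-3) = +0.016392-0.000384i   from Y*(Ω₁)=+0.238679+0.011970i, Y(Ω₂)=+0.068427-0.005040i
  term(m=-2) = +0.172121-0.002688i   from Y*(Ω₁)=-0.272833+0.438087i, Y(Ω₂)=-0.180726-0.280340i
  term(m=-1) = -0.002819+0.000022i   from Y*(Ω₁)=-0.285566-0.514264i, Y(Ω₂)=+0.002293-0.004207i
  term(m=+0) = +0.015793+0.000000i   from Y*(Ω₁)=-0.047955-0.000000i, Y(Ω₂)=-0.329318+0.000000i
  term(m=+1) = -0.002819-0.000022i   from Y*(Ω₁)=+0.285566-0.514264i, Y(Ω₂)=-0.002293-0.004207i
  term(m=+2) = +0.172121+0.002688i   from Y*(Ω₁)=-0.272833-0.438087i, Y(Ω₂)=-0.180726+0.280340i
  term(m=+3) = +0.016392+0.000384i   from Y*(Ω₁)=-0.238679+0.011970i, Y(Ω₂)=-0.068427-0.005040i
  term(m=+4) = -0.024385-0.000762i   from Y*(Ω₁)=-0.032686+0.066508i, Y(Ω₂)=+0.135911+0.299854i
  term(m=+5) = -0.003574-0.000140i   from Y*(Ω₁)=+0.009475+0.013641i, Y(Ω₂)=-0.129647+0.171913i
  term(m=+6) = +0.000651+0.000031i   from Y*(Ω₁)=+0.002729-0.000274i, Y(Ω₂)=+0.234931+0.034800i
  term(m=+7) = +0.000148+0.000008i   from Y*(Ω₁)=+0.000129-0.000298i, Y(Ω₂)=+0.157410+0.428525i
  term(m=+8) = +0.000007+0.000000i   from Y*(Ω₁)=-0.000015-0.000019i, Y(Ω₂)=-0.194015+0.221353i
Total Σ_m = +0.332877-0.000000i. Multiply by 0.739198: +0.246062-0.000000i. P_8(cos γ) = 0.246062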